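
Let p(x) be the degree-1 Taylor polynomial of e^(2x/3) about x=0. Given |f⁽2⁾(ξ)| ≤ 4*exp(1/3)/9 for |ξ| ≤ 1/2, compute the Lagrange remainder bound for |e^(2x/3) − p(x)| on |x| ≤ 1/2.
exp(1/3)/18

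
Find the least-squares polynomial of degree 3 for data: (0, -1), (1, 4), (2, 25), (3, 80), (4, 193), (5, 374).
-50/63 + (767/378)x + (-97/126)x² + (83/27)x³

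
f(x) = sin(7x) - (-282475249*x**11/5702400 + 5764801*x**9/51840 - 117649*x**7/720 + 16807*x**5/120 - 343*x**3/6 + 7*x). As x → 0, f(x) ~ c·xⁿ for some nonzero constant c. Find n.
13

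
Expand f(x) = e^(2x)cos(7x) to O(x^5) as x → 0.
1 + 2*x - 45*x**2/2 - 143*x**3/3 + 1241*x**4/24 + O(x**5)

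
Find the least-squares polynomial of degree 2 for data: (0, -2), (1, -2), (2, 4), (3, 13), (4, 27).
-76/35 + (-109/70)x + (31/14)x²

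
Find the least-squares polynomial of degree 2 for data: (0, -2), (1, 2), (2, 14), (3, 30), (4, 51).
-83/35 + (89/35)x + (19/7)x²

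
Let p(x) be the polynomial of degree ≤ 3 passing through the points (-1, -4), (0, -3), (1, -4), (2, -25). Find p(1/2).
-17/8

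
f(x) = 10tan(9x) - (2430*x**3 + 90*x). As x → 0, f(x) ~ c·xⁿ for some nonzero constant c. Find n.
5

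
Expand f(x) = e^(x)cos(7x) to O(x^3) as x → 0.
1 + x - 24*x**2 + O(x**3)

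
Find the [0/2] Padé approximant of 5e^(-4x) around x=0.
5/(8*x**2 + 4*x + 1)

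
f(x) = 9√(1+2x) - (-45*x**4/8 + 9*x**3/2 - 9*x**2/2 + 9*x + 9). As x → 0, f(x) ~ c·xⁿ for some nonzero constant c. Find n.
5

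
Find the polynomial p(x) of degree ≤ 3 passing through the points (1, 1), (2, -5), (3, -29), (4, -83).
-2*x**3 + 3*x**2 - x + 1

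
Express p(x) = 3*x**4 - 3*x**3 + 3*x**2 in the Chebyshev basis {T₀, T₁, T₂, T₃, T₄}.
(21/8)T₀ + (-9/4)T₁ + (3)T₂ + (-3/4)T₃ + (3/8)T₄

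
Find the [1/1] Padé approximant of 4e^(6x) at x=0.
(12*x + 4)/(1 - 3*x)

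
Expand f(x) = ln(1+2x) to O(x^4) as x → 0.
2*x - 2*x**2 + 8*x**3/3 + O(x**4)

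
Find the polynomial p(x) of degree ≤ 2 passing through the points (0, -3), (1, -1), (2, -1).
-x**2 + 3*x - 3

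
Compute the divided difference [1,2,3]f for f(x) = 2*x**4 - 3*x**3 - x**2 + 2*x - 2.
31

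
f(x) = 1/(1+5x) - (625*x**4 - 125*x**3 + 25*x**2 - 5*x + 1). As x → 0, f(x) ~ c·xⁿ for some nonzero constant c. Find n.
5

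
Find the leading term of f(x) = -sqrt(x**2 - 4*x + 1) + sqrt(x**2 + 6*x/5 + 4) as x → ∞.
13/5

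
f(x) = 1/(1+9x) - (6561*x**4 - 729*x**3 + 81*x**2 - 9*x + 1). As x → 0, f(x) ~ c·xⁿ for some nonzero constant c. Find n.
5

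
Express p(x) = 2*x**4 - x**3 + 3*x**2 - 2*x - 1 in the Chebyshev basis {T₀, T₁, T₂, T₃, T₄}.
(5/4)T₀ + (-11/4)T₁ + (5/2)T₂ + (-1/4)T₃ + (1/4)T₄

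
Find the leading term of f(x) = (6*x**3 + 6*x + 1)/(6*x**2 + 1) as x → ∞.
x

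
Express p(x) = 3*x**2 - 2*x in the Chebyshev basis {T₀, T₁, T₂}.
(3/2)T₀ + (-2)T₁ + (3/2)T₂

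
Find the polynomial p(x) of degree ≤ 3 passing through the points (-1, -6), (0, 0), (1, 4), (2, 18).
2*x**3 - x**2 + 3*x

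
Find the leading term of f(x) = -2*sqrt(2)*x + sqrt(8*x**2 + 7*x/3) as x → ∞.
7*sqrt(2)/24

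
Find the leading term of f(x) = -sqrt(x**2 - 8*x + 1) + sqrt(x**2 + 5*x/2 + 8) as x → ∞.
21/4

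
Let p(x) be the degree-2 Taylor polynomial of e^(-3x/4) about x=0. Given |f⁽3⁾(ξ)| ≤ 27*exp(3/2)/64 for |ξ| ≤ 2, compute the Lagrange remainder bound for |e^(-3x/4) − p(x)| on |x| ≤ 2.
9*exp(3/2)/16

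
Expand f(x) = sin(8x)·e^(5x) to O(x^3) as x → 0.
8*x + 40*x**2 + O(x**3)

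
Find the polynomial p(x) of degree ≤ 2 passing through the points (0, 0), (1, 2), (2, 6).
x**2 + x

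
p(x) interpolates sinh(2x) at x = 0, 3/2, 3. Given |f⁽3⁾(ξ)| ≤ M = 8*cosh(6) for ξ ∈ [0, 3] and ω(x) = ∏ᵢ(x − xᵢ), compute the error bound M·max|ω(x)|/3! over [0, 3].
sqrt(3)*cosh(6)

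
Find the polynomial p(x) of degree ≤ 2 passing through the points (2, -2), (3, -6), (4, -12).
-x**2 + x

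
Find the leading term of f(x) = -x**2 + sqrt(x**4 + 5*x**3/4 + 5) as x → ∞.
5*x/8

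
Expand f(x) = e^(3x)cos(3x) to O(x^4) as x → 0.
1 + 3*x - 9*x**3 + O(x**4)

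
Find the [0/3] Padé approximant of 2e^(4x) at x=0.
2/(-32*x**3/3 + 8*x**2 - 4*x + 1)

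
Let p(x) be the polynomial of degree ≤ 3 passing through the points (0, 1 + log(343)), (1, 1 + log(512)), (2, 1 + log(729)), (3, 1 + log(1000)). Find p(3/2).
1 + log(432*2**(7/8)*3**(3/8)*35**(13/16)/35)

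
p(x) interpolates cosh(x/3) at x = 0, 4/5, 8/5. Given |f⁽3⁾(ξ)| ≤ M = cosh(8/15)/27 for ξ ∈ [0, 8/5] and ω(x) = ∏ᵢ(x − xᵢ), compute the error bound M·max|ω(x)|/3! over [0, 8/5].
64*sqrt(3)*cosh(8/15)/91125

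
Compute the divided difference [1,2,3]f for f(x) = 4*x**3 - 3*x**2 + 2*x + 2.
21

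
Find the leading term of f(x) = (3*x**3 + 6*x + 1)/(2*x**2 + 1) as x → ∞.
3*x/2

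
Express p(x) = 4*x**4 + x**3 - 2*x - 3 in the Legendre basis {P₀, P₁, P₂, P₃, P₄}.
(-11/5)P₀ + (-7/5)P₁ + (16/7)P₂ + (2/5)P₃ + (32/35)P₄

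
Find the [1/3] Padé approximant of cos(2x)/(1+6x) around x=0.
(1 - 5*x/18)/(103*x**3/9 + x**2/3 + 103*x/18 + 1)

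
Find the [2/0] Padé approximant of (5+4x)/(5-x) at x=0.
x**2/5 + x + 1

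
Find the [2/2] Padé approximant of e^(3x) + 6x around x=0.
(-x**2/4 + 17*x/2 + 1)/(-x**2/4 - x/2 + 1)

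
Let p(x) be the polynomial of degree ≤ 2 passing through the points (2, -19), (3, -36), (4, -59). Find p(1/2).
-19/4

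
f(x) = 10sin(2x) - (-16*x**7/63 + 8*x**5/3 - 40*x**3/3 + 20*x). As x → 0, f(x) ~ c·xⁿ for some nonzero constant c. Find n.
9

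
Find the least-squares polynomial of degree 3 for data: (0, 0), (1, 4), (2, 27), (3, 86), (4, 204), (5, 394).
5/63 + (14/27)x + (25/126)x² + (167/54)x³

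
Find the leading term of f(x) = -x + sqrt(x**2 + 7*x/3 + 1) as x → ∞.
7/6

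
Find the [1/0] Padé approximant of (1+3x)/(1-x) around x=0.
4*x + 1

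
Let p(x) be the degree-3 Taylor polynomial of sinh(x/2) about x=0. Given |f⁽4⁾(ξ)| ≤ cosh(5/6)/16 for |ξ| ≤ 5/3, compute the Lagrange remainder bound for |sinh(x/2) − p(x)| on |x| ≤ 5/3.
625*cosh(5/6)/31104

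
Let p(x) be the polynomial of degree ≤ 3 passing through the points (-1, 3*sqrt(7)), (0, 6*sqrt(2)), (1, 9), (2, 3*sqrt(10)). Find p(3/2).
-15*sqrt(2)/8 + 3*sqrt(7)/16 + 15*sqrt(10)/16 + 135/16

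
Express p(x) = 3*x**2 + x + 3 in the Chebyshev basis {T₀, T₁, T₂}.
(9/2)T₀ + T₁ + (3/2)T₂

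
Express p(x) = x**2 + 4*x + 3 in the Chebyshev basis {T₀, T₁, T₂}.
(7/2)T₀ + (4)T₁ + (1/2)T₂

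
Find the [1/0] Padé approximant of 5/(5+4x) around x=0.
1 - 4*x/5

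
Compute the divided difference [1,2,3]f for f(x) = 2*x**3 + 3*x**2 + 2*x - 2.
15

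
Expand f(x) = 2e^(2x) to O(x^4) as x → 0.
2 + 4*x + 4*x**2 + 8*x**3/3 + O(x**4)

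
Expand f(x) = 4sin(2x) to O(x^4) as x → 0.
8*x - 16*x**3/3 + O(x**4)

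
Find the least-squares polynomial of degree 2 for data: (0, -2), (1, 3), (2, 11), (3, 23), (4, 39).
-66/35 + (97/35)x + (13/7)x²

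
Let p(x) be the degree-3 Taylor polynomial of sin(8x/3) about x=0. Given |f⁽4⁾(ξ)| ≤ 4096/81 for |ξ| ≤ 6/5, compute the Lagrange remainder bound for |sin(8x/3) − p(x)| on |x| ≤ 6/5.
8192/1875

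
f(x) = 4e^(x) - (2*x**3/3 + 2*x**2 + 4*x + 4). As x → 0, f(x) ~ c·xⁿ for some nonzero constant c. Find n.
4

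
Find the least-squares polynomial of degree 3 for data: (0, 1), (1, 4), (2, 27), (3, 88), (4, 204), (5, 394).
41/42 + (-239/252)x + (22/21)x² + (107/36)x³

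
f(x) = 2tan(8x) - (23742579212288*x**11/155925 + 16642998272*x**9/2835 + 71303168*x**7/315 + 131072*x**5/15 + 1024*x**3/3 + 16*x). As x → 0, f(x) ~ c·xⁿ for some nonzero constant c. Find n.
13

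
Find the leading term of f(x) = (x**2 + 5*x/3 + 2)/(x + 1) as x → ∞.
x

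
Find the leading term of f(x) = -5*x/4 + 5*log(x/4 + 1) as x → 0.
-5*x**2/32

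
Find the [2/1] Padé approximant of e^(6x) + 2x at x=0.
(2*x**2 + 6*x + 1)/(1 - 2*x)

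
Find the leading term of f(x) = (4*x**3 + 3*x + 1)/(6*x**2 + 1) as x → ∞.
2*x/3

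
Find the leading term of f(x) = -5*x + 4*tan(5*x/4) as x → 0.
125*x**3/48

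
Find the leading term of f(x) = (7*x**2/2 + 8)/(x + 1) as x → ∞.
7*x/2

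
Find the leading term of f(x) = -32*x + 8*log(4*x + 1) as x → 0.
-64*x**2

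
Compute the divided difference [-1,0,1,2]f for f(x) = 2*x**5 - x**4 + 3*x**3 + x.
11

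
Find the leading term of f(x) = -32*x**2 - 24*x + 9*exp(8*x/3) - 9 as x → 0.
256*x**3/9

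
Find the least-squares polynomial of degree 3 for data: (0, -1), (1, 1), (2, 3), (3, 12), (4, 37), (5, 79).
-52/63 + (157/54)x + (-323/126)x² + (28/27)x³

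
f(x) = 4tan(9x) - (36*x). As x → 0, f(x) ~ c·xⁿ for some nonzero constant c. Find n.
3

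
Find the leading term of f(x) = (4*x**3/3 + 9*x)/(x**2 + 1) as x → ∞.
4*x/3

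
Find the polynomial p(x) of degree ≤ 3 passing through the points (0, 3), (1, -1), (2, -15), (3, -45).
-x**3 - 2*x**2 - x + 3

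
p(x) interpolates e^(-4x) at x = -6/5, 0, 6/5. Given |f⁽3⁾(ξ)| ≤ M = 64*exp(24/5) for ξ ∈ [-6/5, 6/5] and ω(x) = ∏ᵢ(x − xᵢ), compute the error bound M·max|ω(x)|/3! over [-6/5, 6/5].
512*sqrt(3)*exp(24/5)/125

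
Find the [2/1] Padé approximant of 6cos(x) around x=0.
6 - 3*x**2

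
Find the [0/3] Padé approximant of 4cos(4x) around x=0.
4/(8*x**2 + 1)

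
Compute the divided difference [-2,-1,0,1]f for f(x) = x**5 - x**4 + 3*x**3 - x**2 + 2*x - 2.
10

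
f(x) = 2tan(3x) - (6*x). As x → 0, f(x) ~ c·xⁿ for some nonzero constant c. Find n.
3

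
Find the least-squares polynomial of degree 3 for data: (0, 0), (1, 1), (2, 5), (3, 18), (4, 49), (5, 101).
1/14 + (113/84)x + (-23/14)x² + (13/12)x³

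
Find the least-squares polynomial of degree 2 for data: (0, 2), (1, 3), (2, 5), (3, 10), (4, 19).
81/35 + (-93/70)x + (19/14)x²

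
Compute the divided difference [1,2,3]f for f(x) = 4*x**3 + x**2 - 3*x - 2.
25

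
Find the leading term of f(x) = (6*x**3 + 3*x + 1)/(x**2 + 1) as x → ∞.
6*x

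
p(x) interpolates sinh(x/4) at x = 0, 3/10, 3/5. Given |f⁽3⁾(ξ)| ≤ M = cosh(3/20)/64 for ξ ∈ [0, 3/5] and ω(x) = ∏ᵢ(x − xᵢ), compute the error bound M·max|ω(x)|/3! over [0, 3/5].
sqrt(3)*cosh(3/20)/64000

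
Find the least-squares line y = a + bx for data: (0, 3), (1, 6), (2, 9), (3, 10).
a = 17/5, b = 12/5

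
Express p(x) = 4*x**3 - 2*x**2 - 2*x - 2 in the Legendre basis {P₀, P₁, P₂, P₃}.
(-8/3)P₀ + (2/5)P₁ + (-4/3)P₂ + (8/5)P₃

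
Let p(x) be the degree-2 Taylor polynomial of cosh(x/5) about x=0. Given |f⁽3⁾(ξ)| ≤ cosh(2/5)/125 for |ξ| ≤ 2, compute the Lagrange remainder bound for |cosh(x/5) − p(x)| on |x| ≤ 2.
4*cosh(2/5)/375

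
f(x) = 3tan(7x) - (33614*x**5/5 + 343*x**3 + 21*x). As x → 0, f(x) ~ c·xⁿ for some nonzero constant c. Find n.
7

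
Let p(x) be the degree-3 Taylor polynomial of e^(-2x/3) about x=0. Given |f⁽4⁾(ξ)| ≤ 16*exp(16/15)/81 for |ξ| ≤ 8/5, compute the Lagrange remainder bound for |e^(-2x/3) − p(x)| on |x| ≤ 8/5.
8192*exp(16/15)/151875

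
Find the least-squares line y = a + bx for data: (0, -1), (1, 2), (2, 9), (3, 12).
a = -7/5, b = 23/5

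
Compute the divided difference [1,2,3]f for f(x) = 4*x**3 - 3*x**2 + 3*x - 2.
21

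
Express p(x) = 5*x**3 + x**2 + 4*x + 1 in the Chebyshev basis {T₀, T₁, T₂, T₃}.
(3/2)T₀ + (31/4)T₁ + (1/2)T₂ + (5/4)T₃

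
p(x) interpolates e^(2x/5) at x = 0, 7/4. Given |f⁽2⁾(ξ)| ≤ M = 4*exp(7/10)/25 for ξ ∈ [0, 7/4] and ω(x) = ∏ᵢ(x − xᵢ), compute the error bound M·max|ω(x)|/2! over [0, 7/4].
49*exp(7/10)/800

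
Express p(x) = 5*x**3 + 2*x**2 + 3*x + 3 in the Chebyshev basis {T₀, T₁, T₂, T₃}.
(4)T₀ + (27/4)T₁ + T₂ + (5/4)T₃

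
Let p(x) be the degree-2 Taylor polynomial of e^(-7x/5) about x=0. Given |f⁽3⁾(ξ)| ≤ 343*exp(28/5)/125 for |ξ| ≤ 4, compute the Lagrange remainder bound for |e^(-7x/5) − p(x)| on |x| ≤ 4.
10976*exp(28/5)/375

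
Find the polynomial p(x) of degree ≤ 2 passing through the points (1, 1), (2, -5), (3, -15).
3 - 2*x**2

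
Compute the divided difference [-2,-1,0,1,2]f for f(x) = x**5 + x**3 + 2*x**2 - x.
0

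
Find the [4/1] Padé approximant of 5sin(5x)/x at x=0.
3125*x**4/24 - 625*x**2/6 + 25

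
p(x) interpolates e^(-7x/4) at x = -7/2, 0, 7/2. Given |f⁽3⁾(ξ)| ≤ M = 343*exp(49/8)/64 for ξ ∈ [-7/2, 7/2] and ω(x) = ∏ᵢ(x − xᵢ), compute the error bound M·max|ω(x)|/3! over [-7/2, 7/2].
117649*sqrt(3)*exp(49/8)/13824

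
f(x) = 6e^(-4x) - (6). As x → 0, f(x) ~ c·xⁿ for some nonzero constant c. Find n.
1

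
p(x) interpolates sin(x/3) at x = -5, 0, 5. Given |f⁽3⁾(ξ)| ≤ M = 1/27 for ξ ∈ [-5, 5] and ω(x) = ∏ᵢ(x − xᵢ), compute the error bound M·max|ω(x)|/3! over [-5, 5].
125*sqrt(3)/729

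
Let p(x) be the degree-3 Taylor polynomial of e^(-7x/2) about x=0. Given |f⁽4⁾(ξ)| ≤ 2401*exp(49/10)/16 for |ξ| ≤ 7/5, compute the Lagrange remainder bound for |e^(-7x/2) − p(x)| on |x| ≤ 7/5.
5764801*exp(49/10)/240000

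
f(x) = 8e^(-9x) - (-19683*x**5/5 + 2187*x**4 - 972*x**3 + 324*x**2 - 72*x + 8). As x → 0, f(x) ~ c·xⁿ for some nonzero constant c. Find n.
6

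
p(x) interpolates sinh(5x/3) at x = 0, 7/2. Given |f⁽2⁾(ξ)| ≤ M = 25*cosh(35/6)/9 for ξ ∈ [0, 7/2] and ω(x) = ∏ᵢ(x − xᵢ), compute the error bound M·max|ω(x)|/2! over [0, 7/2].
1225*cosh(35/6)/288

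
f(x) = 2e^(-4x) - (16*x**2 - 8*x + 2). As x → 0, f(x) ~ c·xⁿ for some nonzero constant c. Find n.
3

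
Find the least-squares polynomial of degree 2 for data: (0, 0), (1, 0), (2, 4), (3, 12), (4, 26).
6/35 + (-96/35)x + (16/7)x²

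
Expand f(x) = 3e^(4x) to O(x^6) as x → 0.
3 + 12*x + 24*x**2 + 32*x**3 + 32*x**4 + 128*x**5/5 + O(x**6)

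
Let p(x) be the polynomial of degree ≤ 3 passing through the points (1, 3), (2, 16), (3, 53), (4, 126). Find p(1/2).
7/4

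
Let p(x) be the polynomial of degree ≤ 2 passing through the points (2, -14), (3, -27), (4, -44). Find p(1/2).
-2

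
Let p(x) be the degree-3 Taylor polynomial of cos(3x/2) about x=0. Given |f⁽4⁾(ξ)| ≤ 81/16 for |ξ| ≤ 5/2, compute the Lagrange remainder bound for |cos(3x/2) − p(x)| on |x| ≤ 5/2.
16875/2048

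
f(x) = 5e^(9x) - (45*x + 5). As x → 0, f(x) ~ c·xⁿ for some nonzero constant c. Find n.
2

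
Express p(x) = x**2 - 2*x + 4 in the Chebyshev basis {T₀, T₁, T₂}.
(9/2)T₀ + (-2)T₁ + (1/2)T₂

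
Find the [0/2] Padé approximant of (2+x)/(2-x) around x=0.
1/(x**2/2 - x + 1)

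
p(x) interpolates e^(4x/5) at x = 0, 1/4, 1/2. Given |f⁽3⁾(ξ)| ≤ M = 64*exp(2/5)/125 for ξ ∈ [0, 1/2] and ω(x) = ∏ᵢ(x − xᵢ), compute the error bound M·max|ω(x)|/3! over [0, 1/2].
sqrt(3)*exp(2/5)/3375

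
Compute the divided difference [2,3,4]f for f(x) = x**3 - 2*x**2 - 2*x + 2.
7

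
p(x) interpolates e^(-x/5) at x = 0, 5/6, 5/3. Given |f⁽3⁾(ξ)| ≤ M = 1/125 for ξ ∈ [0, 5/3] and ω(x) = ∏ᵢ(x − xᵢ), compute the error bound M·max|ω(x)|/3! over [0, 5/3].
sqrt(3)/5832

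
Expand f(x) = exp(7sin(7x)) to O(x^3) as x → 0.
1 + 49*x + 2401*x**2/2 + O(x**3)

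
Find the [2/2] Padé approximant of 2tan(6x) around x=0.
12*x/(1 - 12*x**2)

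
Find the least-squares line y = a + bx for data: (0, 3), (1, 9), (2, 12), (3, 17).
a = 7/2, b = 9/2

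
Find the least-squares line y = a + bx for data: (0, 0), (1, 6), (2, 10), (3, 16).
a = 1/5, b = 26/5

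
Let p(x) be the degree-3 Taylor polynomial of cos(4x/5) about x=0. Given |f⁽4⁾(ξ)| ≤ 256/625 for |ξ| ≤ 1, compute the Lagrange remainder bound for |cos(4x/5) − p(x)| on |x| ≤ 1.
32/1875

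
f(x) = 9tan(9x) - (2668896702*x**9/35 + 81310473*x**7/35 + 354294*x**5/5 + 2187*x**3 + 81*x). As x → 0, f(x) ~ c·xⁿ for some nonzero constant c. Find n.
11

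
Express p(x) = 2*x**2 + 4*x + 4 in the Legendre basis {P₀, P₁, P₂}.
(14/3)P₀ + (4)P₁ + (4/3)P₂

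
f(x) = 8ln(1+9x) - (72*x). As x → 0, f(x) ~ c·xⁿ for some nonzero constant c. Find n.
2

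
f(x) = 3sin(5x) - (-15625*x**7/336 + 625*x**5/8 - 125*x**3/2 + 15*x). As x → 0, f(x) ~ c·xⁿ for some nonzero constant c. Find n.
9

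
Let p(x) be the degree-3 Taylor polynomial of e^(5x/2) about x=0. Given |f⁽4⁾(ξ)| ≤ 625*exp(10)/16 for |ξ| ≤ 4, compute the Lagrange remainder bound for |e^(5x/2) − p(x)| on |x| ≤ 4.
1250*exp(10)/3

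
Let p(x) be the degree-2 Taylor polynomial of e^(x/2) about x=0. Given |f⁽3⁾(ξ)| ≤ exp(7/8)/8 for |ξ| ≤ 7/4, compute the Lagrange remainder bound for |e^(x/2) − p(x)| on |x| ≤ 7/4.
343*exp(7/8)/3072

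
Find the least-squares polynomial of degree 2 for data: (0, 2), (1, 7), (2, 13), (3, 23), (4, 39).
88/35 + (11/7)x + (13/7)x²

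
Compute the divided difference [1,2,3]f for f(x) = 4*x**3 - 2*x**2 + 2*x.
22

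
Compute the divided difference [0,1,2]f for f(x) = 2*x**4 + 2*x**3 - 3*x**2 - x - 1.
17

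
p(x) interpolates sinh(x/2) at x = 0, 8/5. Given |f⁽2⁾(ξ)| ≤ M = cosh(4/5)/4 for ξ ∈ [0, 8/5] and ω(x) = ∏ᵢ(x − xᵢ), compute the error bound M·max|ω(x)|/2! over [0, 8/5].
2*cosh(4/5)/25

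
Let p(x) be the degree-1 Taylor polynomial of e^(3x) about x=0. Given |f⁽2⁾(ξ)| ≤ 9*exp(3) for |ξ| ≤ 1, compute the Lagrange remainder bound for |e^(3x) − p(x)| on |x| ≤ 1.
9*exp(3)/2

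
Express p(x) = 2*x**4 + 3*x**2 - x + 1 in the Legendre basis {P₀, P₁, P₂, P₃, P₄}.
(12/5)P₀ - P₁ + (22/7)P₂ + (16/35)P₄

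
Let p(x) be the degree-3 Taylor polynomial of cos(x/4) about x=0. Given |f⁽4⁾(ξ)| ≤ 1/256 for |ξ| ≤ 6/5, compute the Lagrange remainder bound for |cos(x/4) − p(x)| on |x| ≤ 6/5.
27/80000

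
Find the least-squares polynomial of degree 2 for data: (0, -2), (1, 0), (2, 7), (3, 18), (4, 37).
-62/35 + (-44/35)x + (19/7)x²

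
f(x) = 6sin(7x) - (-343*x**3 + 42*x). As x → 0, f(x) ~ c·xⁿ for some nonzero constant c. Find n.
5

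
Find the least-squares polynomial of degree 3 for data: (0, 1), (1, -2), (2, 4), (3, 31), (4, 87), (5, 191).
17/21 + (-145/63)x + (-25/12)x² + (73/36)x³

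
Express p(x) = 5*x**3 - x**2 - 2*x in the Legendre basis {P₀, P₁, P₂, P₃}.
(-1/3)P₀ + P₁ + (-2/3)P₂ + (2)P₃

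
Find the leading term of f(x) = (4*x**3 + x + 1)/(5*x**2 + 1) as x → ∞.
4*x/5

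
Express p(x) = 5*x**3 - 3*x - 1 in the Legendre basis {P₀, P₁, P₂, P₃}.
-P₀ + (2)P₃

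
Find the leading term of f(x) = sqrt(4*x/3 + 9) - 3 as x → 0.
2*x/9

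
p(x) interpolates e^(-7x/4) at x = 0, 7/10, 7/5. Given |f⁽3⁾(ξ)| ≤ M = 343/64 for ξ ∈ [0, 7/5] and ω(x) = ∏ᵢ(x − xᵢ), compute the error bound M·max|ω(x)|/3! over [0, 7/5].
117649*sqrt(3)/1728000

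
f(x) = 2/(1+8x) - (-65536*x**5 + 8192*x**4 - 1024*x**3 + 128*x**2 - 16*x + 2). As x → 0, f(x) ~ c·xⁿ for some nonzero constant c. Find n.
6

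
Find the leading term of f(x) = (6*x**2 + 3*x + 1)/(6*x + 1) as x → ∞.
x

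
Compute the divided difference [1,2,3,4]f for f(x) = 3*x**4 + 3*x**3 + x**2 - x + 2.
33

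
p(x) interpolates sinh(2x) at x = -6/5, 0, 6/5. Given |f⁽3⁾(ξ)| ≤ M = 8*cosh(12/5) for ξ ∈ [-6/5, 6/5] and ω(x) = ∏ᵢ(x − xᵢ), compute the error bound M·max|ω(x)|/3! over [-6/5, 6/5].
64*sqrt(3)*cosh(12/5)/125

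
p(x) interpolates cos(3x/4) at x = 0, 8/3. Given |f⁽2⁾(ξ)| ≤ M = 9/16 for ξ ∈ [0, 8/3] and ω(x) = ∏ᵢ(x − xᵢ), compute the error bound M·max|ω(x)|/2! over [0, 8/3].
1/2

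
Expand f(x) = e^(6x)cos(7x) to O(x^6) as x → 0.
1 + 6*x - 13*x**2/2 - 111*x**3 - 6887*x**4/24 - 4339*x**5/20 + O(x**6)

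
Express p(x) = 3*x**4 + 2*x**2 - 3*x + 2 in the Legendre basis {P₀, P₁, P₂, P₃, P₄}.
(49/15)P₀ + (-3)P₁ + (64/21)P₂ + (24/35)P₄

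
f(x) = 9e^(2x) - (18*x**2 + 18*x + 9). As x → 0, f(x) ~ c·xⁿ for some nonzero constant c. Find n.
3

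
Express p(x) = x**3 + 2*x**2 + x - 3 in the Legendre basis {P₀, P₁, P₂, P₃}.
(-7/3)P₀ + (8/5)P₁ + (4/3)P₂ + (2/5)P₃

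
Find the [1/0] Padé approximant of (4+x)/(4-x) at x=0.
x/2 + 1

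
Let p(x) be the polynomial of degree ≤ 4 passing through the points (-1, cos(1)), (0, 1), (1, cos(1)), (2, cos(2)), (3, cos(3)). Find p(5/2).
35*cos(2)/32 - 75*cos(1)/128 + 35*cos(3)/128 + 7/32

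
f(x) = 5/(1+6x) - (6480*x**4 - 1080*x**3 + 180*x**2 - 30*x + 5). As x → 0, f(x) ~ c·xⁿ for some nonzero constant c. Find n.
5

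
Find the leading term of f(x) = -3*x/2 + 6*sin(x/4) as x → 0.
-x**3/64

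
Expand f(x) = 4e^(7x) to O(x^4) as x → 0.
4 + 28*x + 98*x**2 + 686*x**3/3 + O(x**4)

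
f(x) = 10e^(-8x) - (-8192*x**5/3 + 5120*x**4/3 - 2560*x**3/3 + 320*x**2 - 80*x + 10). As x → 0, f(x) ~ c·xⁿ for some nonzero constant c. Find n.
6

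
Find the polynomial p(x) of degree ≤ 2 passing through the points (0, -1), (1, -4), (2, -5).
x**2 - 4*x - 1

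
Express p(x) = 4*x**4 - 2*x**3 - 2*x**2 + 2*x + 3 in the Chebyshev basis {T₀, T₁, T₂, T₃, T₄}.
(7/2)T₀ + (1/2)T₁ + T₂ + (-1/2)T₃ + (1/2)T₄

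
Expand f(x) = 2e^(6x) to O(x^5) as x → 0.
2 + 12*x + 36*x**2 + 72*x**3 + 108*x**4 + O(x**5)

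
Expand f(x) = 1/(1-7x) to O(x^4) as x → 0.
1 + 7*x + 49*x**2 + 343*x**3 + O(x**4)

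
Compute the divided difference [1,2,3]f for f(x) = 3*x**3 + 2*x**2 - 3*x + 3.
20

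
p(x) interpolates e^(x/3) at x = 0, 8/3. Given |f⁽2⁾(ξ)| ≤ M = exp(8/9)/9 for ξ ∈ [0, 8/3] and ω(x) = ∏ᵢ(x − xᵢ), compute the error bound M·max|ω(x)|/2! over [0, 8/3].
8*exp(8/9)/81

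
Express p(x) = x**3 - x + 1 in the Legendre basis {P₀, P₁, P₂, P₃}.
P₀ + (-2/5)P₁ + (2/5)P₃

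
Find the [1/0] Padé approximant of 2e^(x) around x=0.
2*x + 2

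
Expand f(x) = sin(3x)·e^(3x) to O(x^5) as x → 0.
3*x + 9*x**2 + 9*x**3 + O(x**5)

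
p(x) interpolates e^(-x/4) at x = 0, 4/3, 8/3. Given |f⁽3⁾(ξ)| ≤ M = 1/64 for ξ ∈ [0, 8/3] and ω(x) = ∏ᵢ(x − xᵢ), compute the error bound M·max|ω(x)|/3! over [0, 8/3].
sqrt(3)/729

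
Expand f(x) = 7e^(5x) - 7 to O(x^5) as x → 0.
35*x + 175*x**2/2 + 875*x**3/6 + 4375*x**4/24 + O(x**5)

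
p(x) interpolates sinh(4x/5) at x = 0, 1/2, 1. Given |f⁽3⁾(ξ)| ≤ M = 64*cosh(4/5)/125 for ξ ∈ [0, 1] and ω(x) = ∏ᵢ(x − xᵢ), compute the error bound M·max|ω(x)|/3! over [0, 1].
8*sqrt(3)*cosh(4/5)/3375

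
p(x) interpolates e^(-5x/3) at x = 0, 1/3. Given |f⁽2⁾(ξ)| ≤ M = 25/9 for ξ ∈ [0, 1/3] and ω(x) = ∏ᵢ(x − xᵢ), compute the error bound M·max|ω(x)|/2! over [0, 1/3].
25/648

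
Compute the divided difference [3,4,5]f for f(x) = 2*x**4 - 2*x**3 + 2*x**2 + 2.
172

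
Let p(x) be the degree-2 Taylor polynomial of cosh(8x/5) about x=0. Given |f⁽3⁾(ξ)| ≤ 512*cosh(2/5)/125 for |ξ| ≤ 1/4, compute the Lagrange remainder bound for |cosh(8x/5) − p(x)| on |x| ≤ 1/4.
4*cosh(2/5)/375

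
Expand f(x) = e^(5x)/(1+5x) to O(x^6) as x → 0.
1 + 25*x**2/2 - 125*x**3/3 + 1875*x**4/8 - 6875*x**5/6 + O(x**6)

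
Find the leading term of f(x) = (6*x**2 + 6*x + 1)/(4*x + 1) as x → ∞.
3*x/2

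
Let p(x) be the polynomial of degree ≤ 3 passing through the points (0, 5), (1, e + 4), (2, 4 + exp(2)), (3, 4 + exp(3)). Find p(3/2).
-exp(3)/16 + 9*e/16 + 63/16 + 9*exp(2)/16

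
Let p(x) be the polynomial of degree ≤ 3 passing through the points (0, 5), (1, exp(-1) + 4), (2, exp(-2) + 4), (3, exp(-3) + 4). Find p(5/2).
5*(-exp(2) + 1 + 3*e + 13*exp(3))*exp(-3)/16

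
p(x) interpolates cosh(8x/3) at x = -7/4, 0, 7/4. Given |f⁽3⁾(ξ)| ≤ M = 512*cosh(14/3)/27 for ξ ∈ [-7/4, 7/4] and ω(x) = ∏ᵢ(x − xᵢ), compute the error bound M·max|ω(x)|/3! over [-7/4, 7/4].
2744*sqrt(3)*cosh(14/3)/729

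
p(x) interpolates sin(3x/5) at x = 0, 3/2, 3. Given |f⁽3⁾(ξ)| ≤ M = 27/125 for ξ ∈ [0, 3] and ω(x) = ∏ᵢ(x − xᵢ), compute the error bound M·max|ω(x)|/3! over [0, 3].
27*sqrt(3)/1000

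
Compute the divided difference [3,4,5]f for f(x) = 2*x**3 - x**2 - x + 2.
23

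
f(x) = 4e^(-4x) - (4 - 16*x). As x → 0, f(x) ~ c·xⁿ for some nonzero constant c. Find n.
2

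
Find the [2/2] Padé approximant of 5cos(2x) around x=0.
(5 - 25*x**2/3)/(x**2/3 + 1)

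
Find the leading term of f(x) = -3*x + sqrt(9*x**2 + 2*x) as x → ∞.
1/3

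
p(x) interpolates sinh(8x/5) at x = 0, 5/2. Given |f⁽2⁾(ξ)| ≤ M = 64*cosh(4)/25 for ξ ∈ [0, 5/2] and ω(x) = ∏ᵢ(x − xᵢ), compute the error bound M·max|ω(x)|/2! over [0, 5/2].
2*cosh(4)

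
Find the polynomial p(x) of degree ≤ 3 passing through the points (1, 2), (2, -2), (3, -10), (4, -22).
-2*x**2 + 2*x + 2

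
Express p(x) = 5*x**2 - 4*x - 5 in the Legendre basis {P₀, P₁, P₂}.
(-10/3)P₀ + (-4)P₁ + (10/3)P₂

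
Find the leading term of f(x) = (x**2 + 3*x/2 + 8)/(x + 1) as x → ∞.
x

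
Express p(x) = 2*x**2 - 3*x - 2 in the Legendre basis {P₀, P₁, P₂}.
(-4/3)P₀ + (-3)P₁ + (4/3)P₂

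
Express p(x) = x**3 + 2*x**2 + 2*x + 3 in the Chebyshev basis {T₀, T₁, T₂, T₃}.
(4)T₀ + (11/4)T₁ + T₂ + (1/4)T₃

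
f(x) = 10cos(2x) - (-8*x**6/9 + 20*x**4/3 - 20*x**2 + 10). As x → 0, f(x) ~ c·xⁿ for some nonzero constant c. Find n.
8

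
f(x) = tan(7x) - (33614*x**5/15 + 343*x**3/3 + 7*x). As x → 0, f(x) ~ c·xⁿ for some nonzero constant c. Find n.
7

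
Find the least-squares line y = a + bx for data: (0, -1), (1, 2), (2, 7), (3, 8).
a = -4/5, b = 16/5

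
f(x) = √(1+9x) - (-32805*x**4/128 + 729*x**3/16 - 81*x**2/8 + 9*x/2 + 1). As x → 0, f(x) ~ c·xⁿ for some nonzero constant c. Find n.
5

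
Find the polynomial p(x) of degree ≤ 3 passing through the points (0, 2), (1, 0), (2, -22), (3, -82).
-3*x**3 - x**2 + 2*x + 2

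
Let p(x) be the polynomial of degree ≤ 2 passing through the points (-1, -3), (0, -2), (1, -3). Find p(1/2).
-9/4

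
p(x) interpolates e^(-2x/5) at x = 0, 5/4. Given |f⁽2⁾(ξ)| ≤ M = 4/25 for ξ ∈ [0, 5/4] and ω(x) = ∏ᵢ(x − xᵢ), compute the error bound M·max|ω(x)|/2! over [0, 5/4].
1/32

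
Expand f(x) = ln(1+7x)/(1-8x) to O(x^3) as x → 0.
7*x + 63*x**2/2 + O(x**3)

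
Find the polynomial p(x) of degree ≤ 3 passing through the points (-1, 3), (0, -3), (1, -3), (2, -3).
-x**3 + 3*x**2 - 2*x - 3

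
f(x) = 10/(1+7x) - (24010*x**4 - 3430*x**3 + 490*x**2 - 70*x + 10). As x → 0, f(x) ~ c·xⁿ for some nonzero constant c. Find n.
5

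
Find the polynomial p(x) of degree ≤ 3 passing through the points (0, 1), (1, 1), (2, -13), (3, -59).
-3*x**3 + 2*x**2 + x + 1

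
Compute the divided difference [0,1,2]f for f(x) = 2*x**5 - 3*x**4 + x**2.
10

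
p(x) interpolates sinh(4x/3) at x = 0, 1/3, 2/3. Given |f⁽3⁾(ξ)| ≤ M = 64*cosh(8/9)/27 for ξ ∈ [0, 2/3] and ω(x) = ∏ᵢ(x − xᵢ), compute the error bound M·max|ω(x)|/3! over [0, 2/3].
64*sqrt(3)*cosh(8/9)/19683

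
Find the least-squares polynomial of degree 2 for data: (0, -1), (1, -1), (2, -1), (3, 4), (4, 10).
-27/35 + (-151/70)x + (17/14)x²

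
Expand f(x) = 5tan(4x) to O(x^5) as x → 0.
20*x + 320*x**3/3 + O(x**5)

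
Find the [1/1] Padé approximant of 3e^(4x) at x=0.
(6*x + 3)/(1 - 2*x)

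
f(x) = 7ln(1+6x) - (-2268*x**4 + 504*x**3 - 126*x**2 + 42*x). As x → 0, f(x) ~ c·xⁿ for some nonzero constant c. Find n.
5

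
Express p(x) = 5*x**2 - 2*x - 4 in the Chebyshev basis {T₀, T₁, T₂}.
(-3/2)T₀ + (-2)T₁ + (5/2)T₂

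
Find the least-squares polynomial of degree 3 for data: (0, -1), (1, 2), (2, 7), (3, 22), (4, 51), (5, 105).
-67/63 + (1717/378)x + (-643/252)x² + (127/108)x³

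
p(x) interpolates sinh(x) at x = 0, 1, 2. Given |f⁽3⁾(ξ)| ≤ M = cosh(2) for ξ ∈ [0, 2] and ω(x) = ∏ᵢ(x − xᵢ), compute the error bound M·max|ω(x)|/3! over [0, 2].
sqrt(3)*cosh(2)/27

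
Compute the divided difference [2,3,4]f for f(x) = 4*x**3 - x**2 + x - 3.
35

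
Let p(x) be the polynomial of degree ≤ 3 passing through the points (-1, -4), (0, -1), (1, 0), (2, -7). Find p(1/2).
1/8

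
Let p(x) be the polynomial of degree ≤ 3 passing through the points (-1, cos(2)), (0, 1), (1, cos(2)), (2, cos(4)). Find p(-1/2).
cos(4)/16 + 15/16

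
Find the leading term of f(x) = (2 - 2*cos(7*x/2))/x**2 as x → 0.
49/4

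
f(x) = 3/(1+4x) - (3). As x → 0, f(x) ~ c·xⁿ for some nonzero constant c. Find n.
1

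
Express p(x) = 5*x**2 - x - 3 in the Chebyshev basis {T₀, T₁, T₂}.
(-1/2)T₀ - T₁ + (5/2)T₂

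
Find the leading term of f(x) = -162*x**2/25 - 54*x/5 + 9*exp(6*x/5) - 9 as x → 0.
324*x**3/125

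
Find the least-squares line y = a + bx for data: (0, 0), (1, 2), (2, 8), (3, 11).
a = -3/5, b = 39/10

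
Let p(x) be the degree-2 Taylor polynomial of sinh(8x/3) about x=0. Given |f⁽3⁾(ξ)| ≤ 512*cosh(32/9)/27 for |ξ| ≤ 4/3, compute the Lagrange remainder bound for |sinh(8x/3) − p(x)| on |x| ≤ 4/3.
16384*cosh(32/9)/2187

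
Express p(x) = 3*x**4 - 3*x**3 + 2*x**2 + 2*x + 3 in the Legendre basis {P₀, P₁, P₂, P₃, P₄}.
(64/15)P₀ + (1/5)P₁ + (64/21)P₂ + (-6/5)P₃ + (24/35)P₄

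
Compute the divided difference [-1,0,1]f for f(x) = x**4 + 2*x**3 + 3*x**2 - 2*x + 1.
4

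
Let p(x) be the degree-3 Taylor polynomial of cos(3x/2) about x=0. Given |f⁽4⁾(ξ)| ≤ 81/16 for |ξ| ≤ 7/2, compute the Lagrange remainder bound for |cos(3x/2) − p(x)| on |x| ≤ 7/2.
64827/2048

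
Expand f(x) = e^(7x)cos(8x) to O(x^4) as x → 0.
1 + 7*x - 15*x**2/2 - 1001*x**3/6 + O(x**4)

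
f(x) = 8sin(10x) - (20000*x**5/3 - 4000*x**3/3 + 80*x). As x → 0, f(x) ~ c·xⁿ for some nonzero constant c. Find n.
7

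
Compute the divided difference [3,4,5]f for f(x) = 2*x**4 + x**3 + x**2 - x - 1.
207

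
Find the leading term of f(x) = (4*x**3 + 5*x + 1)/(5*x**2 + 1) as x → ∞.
4*x/5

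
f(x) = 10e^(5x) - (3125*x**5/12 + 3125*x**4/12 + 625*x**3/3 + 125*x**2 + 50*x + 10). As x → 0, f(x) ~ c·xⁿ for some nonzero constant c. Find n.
6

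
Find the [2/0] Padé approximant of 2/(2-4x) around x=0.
4*x**2 + 2*x + 1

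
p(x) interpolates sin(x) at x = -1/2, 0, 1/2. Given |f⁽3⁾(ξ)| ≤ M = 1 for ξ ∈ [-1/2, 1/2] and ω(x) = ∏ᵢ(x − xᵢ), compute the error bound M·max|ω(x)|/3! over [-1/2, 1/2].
sqrt(3)/216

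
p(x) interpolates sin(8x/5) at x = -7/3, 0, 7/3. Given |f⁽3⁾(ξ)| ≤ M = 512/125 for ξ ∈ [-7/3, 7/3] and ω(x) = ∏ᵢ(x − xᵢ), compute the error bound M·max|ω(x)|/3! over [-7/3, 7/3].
175616*sqrt(3)/91125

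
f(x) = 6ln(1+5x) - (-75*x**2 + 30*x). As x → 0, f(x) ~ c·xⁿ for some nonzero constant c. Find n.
3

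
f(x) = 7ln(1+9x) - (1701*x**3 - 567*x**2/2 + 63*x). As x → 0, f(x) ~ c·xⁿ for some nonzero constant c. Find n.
4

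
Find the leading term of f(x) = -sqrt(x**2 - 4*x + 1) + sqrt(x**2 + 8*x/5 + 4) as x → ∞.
14/5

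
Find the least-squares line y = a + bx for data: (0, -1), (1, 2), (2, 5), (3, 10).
a = -7/5, b = 18/5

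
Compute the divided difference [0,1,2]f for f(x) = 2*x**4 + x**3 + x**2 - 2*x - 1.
18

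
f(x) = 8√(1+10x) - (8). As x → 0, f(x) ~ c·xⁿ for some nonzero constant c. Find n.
1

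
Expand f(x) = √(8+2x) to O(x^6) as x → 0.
2*sqrt(2) + sqrt(2)*x/4 - sqrt(2)*x**2/64 + sqrt(2)*x**3/512 - 5*sqrt(2)*x**4/16384 + 7*sqrt(2)*x**5/131072 + O(x**6)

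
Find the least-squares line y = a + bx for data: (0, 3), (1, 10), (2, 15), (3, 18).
a = 4, b = 5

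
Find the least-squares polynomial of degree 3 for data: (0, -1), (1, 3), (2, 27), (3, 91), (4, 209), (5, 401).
-20/21 + (-127/126)x + (11/6)x² + (26/9)x³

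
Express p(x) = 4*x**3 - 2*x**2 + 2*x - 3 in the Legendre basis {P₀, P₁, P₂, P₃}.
(-11/3)P₀ + (22/5)P₁ + (-4/3)P₂ + (8/5)P₃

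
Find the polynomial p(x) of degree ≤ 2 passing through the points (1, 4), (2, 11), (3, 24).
3*x**2 - 2*x + 3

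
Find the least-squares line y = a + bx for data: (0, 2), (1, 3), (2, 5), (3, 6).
a = 19/10, b = 7/5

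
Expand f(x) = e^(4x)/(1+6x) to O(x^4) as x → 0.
1 - 2*x + 20*x**2 - 328*x**3/3 + O(x**4)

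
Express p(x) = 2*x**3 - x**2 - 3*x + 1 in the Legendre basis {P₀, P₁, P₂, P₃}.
(2/3)P₀ + (-9/5)P₁ + (-2/3)P₂ + (4/5)P₃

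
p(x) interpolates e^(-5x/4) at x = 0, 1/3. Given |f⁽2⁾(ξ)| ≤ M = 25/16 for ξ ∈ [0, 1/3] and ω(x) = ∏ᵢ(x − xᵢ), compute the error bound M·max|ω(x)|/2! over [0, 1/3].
25/1152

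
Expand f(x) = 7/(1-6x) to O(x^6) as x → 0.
7 + 42*x + 252*x**2 + 1512*x**3 + 9072*x**4 + 54432*x**5 + O(x**6)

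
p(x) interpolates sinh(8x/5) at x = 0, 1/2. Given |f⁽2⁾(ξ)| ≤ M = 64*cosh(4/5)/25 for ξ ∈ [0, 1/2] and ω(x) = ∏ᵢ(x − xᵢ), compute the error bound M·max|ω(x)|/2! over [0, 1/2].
2*cosh(4/5)/25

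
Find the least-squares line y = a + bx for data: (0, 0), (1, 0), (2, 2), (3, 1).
a = 0, b = 1/2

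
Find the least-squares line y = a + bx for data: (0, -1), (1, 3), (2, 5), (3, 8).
a = -3/5, b = 29/10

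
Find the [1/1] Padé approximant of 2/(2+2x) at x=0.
1/(x + 1)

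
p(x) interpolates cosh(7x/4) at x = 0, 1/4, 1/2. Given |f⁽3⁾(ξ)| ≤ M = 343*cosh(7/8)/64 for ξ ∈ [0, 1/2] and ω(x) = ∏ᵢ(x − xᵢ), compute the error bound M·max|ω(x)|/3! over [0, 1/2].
343*sqrt(3)*cosh(7/8)/110592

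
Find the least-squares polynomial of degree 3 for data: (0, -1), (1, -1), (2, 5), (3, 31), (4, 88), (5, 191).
-127/126 + (877/756)x + (-421/126)x² + (233/108)x³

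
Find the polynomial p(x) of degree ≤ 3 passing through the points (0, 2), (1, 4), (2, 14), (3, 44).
2*x**3 - 2*x**2 + 2*x + 2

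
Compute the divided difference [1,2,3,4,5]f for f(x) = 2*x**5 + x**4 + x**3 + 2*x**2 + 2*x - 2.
31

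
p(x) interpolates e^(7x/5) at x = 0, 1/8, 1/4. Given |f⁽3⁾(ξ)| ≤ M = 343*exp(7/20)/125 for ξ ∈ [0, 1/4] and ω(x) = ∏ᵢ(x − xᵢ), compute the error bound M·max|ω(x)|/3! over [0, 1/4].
343*sqrt(3)*exp(7/20)/1728000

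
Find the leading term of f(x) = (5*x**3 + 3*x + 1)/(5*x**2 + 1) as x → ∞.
x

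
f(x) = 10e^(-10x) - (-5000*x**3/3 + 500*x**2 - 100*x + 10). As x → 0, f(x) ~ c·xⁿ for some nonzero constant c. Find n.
4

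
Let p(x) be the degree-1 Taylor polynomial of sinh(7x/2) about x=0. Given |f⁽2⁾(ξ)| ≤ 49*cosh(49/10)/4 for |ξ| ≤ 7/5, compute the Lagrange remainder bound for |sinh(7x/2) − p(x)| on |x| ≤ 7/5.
2401*cosh(49/10)/200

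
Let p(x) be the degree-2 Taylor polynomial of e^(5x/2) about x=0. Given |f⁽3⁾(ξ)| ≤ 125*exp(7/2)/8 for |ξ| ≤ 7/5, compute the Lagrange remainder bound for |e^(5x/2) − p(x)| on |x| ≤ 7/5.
343*exp(7/2)/48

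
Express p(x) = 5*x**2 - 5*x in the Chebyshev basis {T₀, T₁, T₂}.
(5/2)T₀ + (-5)T₁ + (5/2)T₂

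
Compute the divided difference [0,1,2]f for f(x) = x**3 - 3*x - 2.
3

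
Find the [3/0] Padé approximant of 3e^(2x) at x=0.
4*x**3 + 6*x**2 + 6*x + 3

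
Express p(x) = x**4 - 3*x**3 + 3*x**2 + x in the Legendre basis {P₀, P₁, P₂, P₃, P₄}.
(6/5)P₀ + (-4/5)P₁ + (18/7)P₂ + (-6/5)P₃ + (8/35)P₄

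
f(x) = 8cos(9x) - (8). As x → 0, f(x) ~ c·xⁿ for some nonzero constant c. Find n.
2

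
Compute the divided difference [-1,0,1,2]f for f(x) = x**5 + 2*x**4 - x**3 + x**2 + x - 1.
8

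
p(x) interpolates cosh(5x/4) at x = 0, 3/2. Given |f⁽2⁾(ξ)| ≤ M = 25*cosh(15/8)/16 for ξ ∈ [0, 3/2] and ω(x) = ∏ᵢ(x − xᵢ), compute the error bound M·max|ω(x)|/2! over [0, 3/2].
225*cosh(15/8)/512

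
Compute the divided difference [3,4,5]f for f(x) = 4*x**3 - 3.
48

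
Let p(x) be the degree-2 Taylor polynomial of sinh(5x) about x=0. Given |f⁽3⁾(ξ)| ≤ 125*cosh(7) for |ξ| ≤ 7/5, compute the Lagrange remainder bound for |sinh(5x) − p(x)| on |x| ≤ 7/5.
343*cosh(7)/6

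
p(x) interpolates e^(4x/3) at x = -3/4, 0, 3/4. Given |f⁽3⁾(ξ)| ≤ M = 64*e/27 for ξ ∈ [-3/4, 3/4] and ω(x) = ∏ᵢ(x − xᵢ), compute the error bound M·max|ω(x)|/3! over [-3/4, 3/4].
sqrt(3)*e/27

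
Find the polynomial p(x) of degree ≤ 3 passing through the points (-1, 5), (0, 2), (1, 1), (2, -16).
-3*x**3 + x**2 + x + 2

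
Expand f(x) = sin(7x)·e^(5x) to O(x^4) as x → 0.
7*x + 35*x**2 + 91*x**3/3 + O(x**4)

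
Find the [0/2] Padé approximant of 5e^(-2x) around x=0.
5/(2*x**2 + 2*x + 1)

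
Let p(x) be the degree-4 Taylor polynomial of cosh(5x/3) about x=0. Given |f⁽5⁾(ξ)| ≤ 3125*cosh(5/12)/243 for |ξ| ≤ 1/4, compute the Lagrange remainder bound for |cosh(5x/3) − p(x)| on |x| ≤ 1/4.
625*cosh(5/12)/5971968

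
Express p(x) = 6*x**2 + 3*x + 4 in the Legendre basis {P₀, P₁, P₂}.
(6)P₀ + (3)P₁ + (4)P₂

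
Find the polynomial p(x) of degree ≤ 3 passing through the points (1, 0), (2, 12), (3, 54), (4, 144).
3*x**3 - 3*x**2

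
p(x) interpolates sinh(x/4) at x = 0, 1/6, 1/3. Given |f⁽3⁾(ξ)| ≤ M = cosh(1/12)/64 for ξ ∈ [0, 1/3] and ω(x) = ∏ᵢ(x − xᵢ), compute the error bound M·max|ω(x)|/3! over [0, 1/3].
sqrt(3)*cosh(1/12)/373248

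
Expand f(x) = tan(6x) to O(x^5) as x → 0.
6*x + 72*x**3 + O(x**5)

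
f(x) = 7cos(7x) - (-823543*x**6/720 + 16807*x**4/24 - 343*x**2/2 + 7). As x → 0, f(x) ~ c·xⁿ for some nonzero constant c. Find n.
8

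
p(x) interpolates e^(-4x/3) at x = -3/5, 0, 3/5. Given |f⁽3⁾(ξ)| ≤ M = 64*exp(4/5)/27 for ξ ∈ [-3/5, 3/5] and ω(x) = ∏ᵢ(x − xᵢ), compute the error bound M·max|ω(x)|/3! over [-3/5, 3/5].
64*sqrt(3)*exp(4/5)/3375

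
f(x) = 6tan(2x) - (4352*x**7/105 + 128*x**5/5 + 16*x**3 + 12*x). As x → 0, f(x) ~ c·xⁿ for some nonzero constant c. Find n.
9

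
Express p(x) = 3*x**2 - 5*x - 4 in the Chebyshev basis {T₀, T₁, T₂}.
(-5/2)T₀ + (-5)T₁ + (3/2)T₂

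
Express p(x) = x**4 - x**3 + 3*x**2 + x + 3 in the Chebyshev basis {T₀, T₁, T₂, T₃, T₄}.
(39/8)T₀ + (1/4)T₁ + (2)T₂ + (-1/4)T₃ + (1/8)T₄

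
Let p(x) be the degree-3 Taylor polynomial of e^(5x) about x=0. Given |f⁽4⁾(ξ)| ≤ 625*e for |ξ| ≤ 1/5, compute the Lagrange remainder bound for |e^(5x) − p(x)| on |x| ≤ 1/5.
e/24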